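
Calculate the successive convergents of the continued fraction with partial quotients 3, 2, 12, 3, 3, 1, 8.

Using the convergent recurrence p_i = a_i*p_{i-1} + p_{i-2}, q_i = a_i*q_{i-1} + q_{i-2} with p_{-2}=0, p_{-1}=1, q_{-2}=1, q_{-1}=0:
  i=0: a_0=3, p_0 = 3*1 + 0 = 3, q_0 = 3*0 + 1 = 1.
  i=1: a_1=2, p_1 = 2*3 + 1 = 7, q_1 = 2*1 + 0 = 2.
  i=2: a_2=12, p_2 = 12*7 + 3 = 87, q_2 = 12*2 + 1 = 25.
  i=3: a_3=3, p_3 = 3*87 + 7 = 268, q_3 = 3*25 + 2 = 77.
  i=4: a_4=3, p_4 = 3*268 + 87 = 891, q_4 = 3*77 + 25 = 256.
  i=5: a_5=1, p_5 = 1*891 + 268 = 1159, q_5 = 1*256 + 77 = 333.
  i=6: a_6=8, p_6 = 8*1159 + 891 = 10163, q_6 = 8*333 + 256 = 2920.

3/1, 7/2, 87/25, 268/77, 891/256, 1159/333, 10163/2920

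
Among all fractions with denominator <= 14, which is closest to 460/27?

239/14

Expand x = 460/27 as a continued fraction with the Euclidean algorithm:
  460 = 17*27 + 1, so a_0 = 17.
  27 = 27*1 + 0, so a_1 = 27.
so x = [17; 27].
Convergents (p_i = a_i*p_{i-1} + p_{i-2}, q_i = a_i*q_{i-1} + q_{i-2} with p_{-2}=0, p_{-1}=1, q_{-2}=1, q_{-1}=0), until the denominator exceeds 14:
  i=0: a_0=17, p_0 = 17*1 + 0 = 17, q_0 = 17*0 + 1 = 1.
  i=1: a_1=27, p_1 = 27*17 + 1 = 460, q_1 = 27*1 + 0 = 27.
q_1 = 27 > 14, so the last convergent with denominator <= 14 is p_0/q_0 = 17/1.
The closest fraction with denominator <= 14 is either p_0/q_0 or the intermediate fraction (k*p_0 + p_{-1})/(k*q_0 + q_{-1}) with the largest k >= 1 whose denominator stays <= 14; these approach x as k grows, and every other convergent or intermediate fraction in range is farther away.
Largest k: floor((14 - q_{-1})/q_0) = floor((14 - 0)/1) = 14 (using the seeds p_{-1} = 1, q_{-1} = 0).
That gives (14*17 + 1)/(14*1 + 0) = 239/14.
Compare the errors: |x - 17/1| = |460*1 - 17*27|/(27*1) = 1/27, and |x - 239/14| = |460*14 - 239*27|/(27*14) = 13/378.
Cross-multiplying, 13*27 = 351 < 378 = 1*378, so 13/378 is smaller: the intermediate fraction 239/14 is closer to x than 17/1.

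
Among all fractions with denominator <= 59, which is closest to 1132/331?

171/50

Expand x = 1132/331 as a continued fraction with the Euclidean algorithm:
  1132 = 3*331 + 139, so a_0 = 3.
  331 = 2*139 + 53, so a_1 = 2.
  139 = 2*53 + 33, so a_2 = 2.
  53 = 1*33 + 20, so a_3 = 1.
  33 = 1*20 + 13, so a_4 = 1.
  20 = 1*13 + 7, so a_5 = 1.
  13 = 1*7 + 6, so a_6 = 1.
  7 = 1*6 + 1, so a_7 = 1.
  6 = 6*1 + 0, so a_8 = 6.
so x = [3; 2, 2, 1, 1, 1, 1, 1, 6].
Convergents (p_i = a_i*p_{i-1} + p_{i-2}, q_i = a_i*q_{i-1} + q_{i-2} with p_{-2}=0, p_{-1}=1, q_{-2}=1, q_{-1}=0), until the denominator exceeds 59:
  i=0: a_0=3, p_0 = 3*1 + 0 = 3, q_0 = 3*0 + 1 = 1.
  i=1: a_1=2, p_1 = 2*3 + 1 = 7, q_1 = 2*1 + 0 = 2.
  i=2: a_2=2, p_2 = 2*7 + 3 = 17, q_2 = 2*2 + 1 = 5.
  i=3: a_3=1, p_3 = 1*17 + 7 = 24, q_3 = 1*5 + 2 = 7.
  i=4: a_4=1, p_4 = 1*24 + 17 = 41, q_4 = 1*7 + 5 = 12.
  i=5: a_5=1, p_5 = 1*41 + 24 = 65, q_5 = 1*12 + 7 = 19.
  i=6: a_6=1, p_6 = 1*65 + 41 = 106, q_6 = 1*19 + 12 = 31.
  i=7: a_7=1, p_7 = 1*106 + 65 = 171, q_7 = 1*31 + 19 = 50.
  i=8: a_8=6, p_8 = 6*171 + 106 = 1132, q_8 = 6*50 + 31 = 331.
q_8 = 331 > 59, so the last convergent with denominator <= 59 is p_7/q_7 = 171/50.
The closest fraction with denominator <= 59 is either p_7/q_7 or the intermediate fraction (k*p_7 + p_6)/(k*q_7 + q_6) with the largest k >= 1 whose denominator stays <= 59; these approach x as k grows, and every other convergent or intermediate fraction in range is farther away.
Largest k: floor((59 - q_6)/q_7) = floor((59 - 31)/50) = 0.
Since k = 0, no intermediate fraction beyond p_7/q_7 has denominator <= 59, so the convergent 171/50 is the closest (its error is |1132*50 - 171*331|/(331*50) = 1/16550).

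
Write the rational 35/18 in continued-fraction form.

Run the Euclidean algorithm on 35 and 18; the successive quotients are the partial quotients a_0, a_1, ... (each step inverts the fractional part left over by the previous one):
  35 = 1*18 + 17, so a_0 = 1.
  18 = 1*17 + 1, so a_1 = 1.
  17 = 17*1 + 0, so a_2 = 17.
The remainder reaches 0 after 3 divisions, so the expansion has 3 partial quotients, read off in order.

[1; 1, 17]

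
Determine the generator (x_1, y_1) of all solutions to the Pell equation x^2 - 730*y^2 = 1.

First expand sqrt(730) as a continued fraction. With x_i = (sqrt(730) + m_i)/d_i and (m_0, d_0) = (0, 1): a_0 = floor(sqrt(730)) = 27, since 27^2 = 729 <= 730 < 784 = 28^2.
Iterate m_{i+1} = d_i*a_i - m_i, d_{i+1} = (730 - m_{i+1}^2)/d_i, a_{i+1} = floor((a_0 + m_{i+1})/d_{i+1}):
  m_1 = 1*27 - 0 = 27, d_1 = (730 - 27^2)/1 = 1/1 = 1, a_1 = floor((27 + 27)/1) = 54.
  m_2 = 1*54 - 27 = 27, d_2 = (730 - 27^2)/1 = 1/1 = 1: (m_2, d_2) = (m_1, d_1) = (27, 1), so from here the quotient a_1 repeats; the period length is 1.
So sqrt(730) = [27; (54)] with period length k = 1.
k is odd, so (p_{k-1}, q_{k-1}) only solves x^2 - 730y^2 = -1 and the fundamental solution of x^2 - 730y^2 = 1 is (p_{2k-1}, q_{2k-1}) = (p_1, q_1); compute convergents through index 1, running through the period twice.
Convergents (p_i = a_i*p_{i-1} + p_{i-2}, q_i = a_i*q_{i-1} + q_{i-2} with p_{-2}=0, p_{-1}=1, q_{-2}=1, q_{-1}=0):
  i=0: a_0=27, p_0 = 27*1 + 0 = 27, q_0 = 27*0 + 1 = 1.
  i=1: a_1=54, p_1 = 54*27 + 1 = 1459, q_1 = 54*1 + 0 = 54.
Indeed p_0^2 - 730*q_0^2 = 729 - 730 = -1, not +1.
Check: 1459^2 - 730*54^2 = 2128681 - 2128680 = 1, so (x, y) = (1459, 54) solves the equation, and by the theorem it is the least positive solution.

(x, y) = (1459, 54)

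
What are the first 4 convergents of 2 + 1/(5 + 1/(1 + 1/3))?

2/1, 11/5, 13/6, 50/23

Using the convergent recurrence p_i = a_i*p_{i-1} + p_{i-2}, q_i = a_i*q_{i-1} + q_{i-2} with p_{-2}=0, p_{-1}=1, q_{-2}=1, q_{-1}=0:
  i=0: a_0=2, p_0 = 2*1 + 0 = 2, q_0 = 2*0 + 1 = 1.
  i=1: a_1=5, p_1 = 5*2 + 1 = 11, q_1 = 5*1 + 0 = 5.
  i=2: a_2=1, p_2 = 1*11 + 2 = 13, q_2 = 1*5 + 1 = 6.
  i=3: a_3=3, p_3 = 3*13 + 11 = 50, q_3 = 3*6 + 5 = 23.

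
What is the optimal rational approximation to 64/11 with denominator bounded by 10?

Expand x = 64/11 as a continued fraction with the Euclidean algorithm:
  64 = 5*11 + 9, so a_0 = 5.
  11 = 1*9 + 2, so a_1 = 1.
  9 = 4*2 + 1, so a_2 = 4.
  2 = 2*1 + 0, so a_3 = 2.
so x = [5; 1, 4, 2].
Convergents (p_i = a_i*p_{i-1} + p_{i-2}, q_i = a_i*q_{i-1} + q_{i-2} with p_{-2}=0, p_{-1}=1, q_{-2}=1, q_{-1}=0), until the denominator exceeds 10:
  i=0: a_0=5, p_0 = 5*1 + 0 = 5, q_0 = 5*0 + 1 = 1.
  i=1: a_1=1, p_1 = 1*5 + 1 = 6, q_1 = 1*1 + 0 = 1.
  i=2: a_2=4, p_2 = 4*6 + 5 = 29, q_2 = 4*1 + 1 = 5.
  i=3: a_3=2, p_3 = 2*29 + 6 = 64, q_3 = 2*5 + 1 = 11.
q_3 = 11 > 10, so the last convergent with denominator <= 10 is p_2/q_2 = 29/5.
The closest fraction with denominator <= 10 is either p_2/q_2 or the intermediate fraction (k*p_2 + p_1)/(k*q_2 + q_1) with the largest k >= 1 whose denominator stays <= 10; these approach x as k grows, and every other convergent or intermediate fraction in range is farther away.
Largest k: floor((10 - q_1)/q_2) = floor((10 - 1)/5) = 1.
That gives (1*29 + 6)/(1*5 + 1) = 35/6.
Compare the errors: |x - 29/5| = |64*5 - 29*11|/(11*5) = 1/55, and |x - 35/6| = |64*6 - 35*11|/(11*6) = 1/66.
Cross-multiplying, 1*55 = 55 < 66 = 1*66, so 1/66 is smaller: the intermediate fraction 35/6 is closer to x than 29/5.

35/6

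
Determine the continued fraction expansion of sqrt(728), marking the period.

[26; (1, 52)]

Write x_i = (sqrt(728) + m_i)/d_i with (m_0, d_0) = (0, 1). a_0 = floor(sqrt(728)) = 26, since 26^2 = 676 <= 728 < 729 = 27^2.
Iterate m_{i+1} = d_i*a_i - m_i, d_{i+1} = (728 - m_{i+1}^2)/d_i, a_{i+1} = floor((a_0 + m_{i+1})/d_{i+1}):
  m_1 = 1*26 - 0 = 26, d_1 = (728 - 26^2)/1 = 52/1 = 52, a_1 = floor((26 + 26)/52) = 1.
  m_2 = 52*1 - 26 = 26, d_2 = (728 - 26^2)/52 = 52/52 = 1, a_2 = floor((26 + 26)/1) = 52.
  m_3 = 1*52 - 26 = 26, d_3 = (728 - 26^2)/1 = 52/1 = 52: (m_3, d_3) = (m_1, d_1) = (26, 52), so from here the quotients repeat a_1, a_2; the period length is 2.
Hence the expansion of sqrt(728) is a_0 = 26 followed by the repeating block 1, 52 (period 2).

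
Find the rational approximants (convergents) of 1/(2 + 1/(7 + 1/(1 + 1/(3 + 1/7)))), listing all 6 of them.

0/1, 1/2, 7/15, 8/17, 31/66, 225/479

Using the convergent recurrence p_i = a_i*p_{i-1} + p_{i-2}, q_i = a_i*q_{i-1} + q_{i-2} with p_{-2}=0, p_{-1}=1, q_{-2}=1, q_{-1}=0:
  i=0: a_0=0, p_0 = 0*1 + 0 = 0, q_0 = 0*0 + 1 = 1.
  i=1: a_1=2, p_1 = 2*0 + 1 = 1, q_1 = 2*1 + 0 = 2.
  i=2: a_2=7, p_2 = 7*1 + 0 = 7, q_2 = 7*2 + 1 = 15.
  i=3: a_3=1, p_3 = 1*7 + 1 = 8, q_3 = 1*15 + 2 = 17.
  i=4: a_4=3, p_4 = 3*8 + 7 = 31, q_4 = 3*17 + 15 = 66.
  i=5: a_5=7, p_5 = 7*31 + 8 = 225, q_5 = 7*66 + 17 = 479.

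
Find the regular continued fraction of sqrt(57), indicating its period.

Write x_i = (sqrt(57) + m_i)/d_i with (m_0, d_0) = (0, 1). a_0 = floor(sqrt(57)) = 7, since 7^2 = 49 <= 57 < 64 = 8^2.
Iterate m_{i+1} = d_i*a_i - m_i, d_{i+1} = (57 - m_{i+1}^2)/d_i, a_{i+1} = floor((a_0 + m_{i+1})/d_{i+1}):
  m_1 = 1*7 - 0 = 7, d_1 = (57 - 7^2)/1 = 8/1 = 8, a_1 = floor((7 + 7)/8) = 1.
  m_2 = 8*1 - 7 = 1, d_2 = (57 - 1^2)/8 = 56/8 = 7, a_2 = floor((7 + 1)/7) = 1.
  m_3 = 7*1 - 1 = 6, d_3 = (57 - 6^2)/7 = 21/7 = 3, a_3 = floor((7 + 6)/3) = 4.
  m_4 = 3*4 - 6 = 6, d_4 = (57 - 6^2)/3 = 21/3 = 7, a_4 = floor((7 + 6)/7) = 1.
  m_5 = 7*1 - 6 = 1, d_5 = (57 - 1^2)/7 = 56/7 = 8, a_5 = floor((7 + 1)/8) = 1.
  m_6 = 8*1 - 1 = 7, d_6 = (57 - 7^2)/8 = 8/8 = 1, a_6 = floor((7 + 7)/1) = 14.
  m_7 = 1*14 - 7 = 7, d_7 = (57 - 7^2)/1 = 8/1 = 8: (m_7, d_7) = (m_1, d_1) = (7, 8), so from here the quotients repeat a_1, ..., a_6; the period length is 6.
Hence the expansion of sqrt(57) is a_0 = 7 followed by the repeating block 1, 1, 4, 1, 1, 14 (period 6).

[7; (1, 1, 4, 1, 1, 14)]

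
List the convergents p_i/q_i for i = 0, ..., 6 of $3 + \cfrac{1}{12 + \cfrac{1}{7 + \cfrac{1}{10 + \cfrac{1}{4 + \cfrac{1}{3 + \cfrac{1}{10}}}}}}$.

Using the convergent recurrence p_i = a_i*p_{i-1} + p_{i-2}, q_i = a_i*q_{i-1} + q_{i-2} with p_{-2}=0, p_{-1}=1, q_{-2}=1, q_{-1}=0:
  i=0: a_0=3, p_0 = 3*1 + 0 = 3, q_0 = 3*0 + 1 = 1.
  i=1: a_1=12, p_1 = 12*3 + 1 = 37, q_1 = 12*1 + 0 = 12.
  i=2: a_2=7, p_2 = 7*37 + 3 = 262, q_2 = 7*12 + 1 = 85.
  i=3: a_3=10, p_3 = 10*262 + 37 = 2657, q_3 = 10*85 + 12 = 862.
  i=4: a_4=4, p_4 = 4*2657 + 262 = 10890, q_4 = 4*862 + 85 = 3533.
  i=5: a_5=3, p_5 = 3*10890 + 2657 = 35327, q_5 = 3*3533 + 862 = 11461.
  i=6: a_6=10, p_6 = 10*35327 + 10890 = 364160, q_6 = 10*11461 + 3533 = 118143.

3/1, 37/12, 262/85, 2657/862, 10890/3533, 35327/11461, 364160/118143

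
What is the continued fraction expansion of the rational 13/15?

Run the Euclidean algorithm on 13 and 15; the successive quotients are the partial quotients a_0, a_1, ... (each step inverts the fractional part left over by the previous one):
  13 = 0*15 + 13, so a_0 = 0.
  15 = 1*13 + 2, so a_1 = 1.
  13 = 6*2 + 1, so a_2 = 6.
  2 = 2*1 + 0, so a_3 = 2.
The remainder reaches 0 after 4 divisions, so the expansion has 4 partial quotients, read off in order.

[0; 1, 6, 2]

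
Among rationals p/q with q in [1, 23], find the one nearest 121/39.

31/10

Expand x = 121/39 as a continued fraction with the Euclidean algorithm:
  121 = 3*39 + 4, so a_0 = 3.
  39 = 9*4 + 3, so a_1 = 9.
  4 = 1*3 + 1, so a_2 = 1.
  3 = 3*1 + 0, so a_3 = 3.
so x = [3; 9, 1, 3].
Convergents (p_i = a_i*p_{i-1} + p_{i-2}, q_i = a_i*q_{i-1} + q_{i-2} with p_{-2}=0, p_{-1}=1, q_{-2}=1, q_{-1}=0), until the denominator exceeds 23:
  i=0: a_0=3, p_0 = 3*1 + 0 = 3, q_0 = 3*0 + 1 = 1.
  i=1: a_1=9, p_1 = 9*3 + 1 = 28, q_1 = 9*1 + 0 = 9.
  i=2: a_2=1, p_2 = 1*28 + 3 = 31, q_2 = 1*9 + 1 = 10.
  i=3: a_3=3, p_3 = 3*31 + 28 = 121, q_3 = 3*10 + 9 = 39.
q_3 = 39 > 23, so the last convergent with denominator <= 23 is p_2/q_2 = 31/10.
The closest fraction with denominator <= 23 is either p_2/q_2 or the intermediate fraction (k*p_2 + p_1)/(k*q_2 + q_1) with the largest k >= 1 whose denominator stays <= 23; these approach x as k grows, and every other convergent or intermediate fraction in range is farther away.
Largest k: floor((23 - q_1)/q_2) = floor((23 - 9)/10) = 1.
That gives (1*31 + 28)/(1*10 + 9) = 59/19.
Compare the errors: |x - 31/10| = |121*10 - 31*39|/(39*10) = 1/390, and |x - 59/19| = |121*19 - 59*39|/(39*19) = 2/741.
Cross-multiplying, 1*741 = 741 < 780 = 2*390, so 1/390 is smaller: the convergent 31/10 is closer to x than 59/19.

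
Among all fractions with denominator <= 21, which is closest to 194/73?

53/20

Expand x = 194/73 as a continued fraction with the Euclidean algorithm:
  194 = 2*73 + 48, so a_0 = 2.
  73 = 1*48 + 25, so a_1 = 1.
  48 = 1*25 + 23, so a_2 = 1.
  25 = 1*23 + 2, so a_3 = 1.
  23 = 11*2 + 1, so a_4 = 11.
  2 = 2*1 + 0, so a_5 = 2.
so x = [2; 1, 1, 1, 11, 2].
Convergents (p_i = a_i*p_{i-1} + p_{i-2}, q_i = a_i*q_{i-1} + q_{i-2} with p_{-2}=0, p_{-1}=1, q_{-2}=1, q_{-1}=0), until the denominator exceeds 21:
  i=0: a_0=2, p_0 = 2*1 + 0 = 2, q_0 = 2*0 + 1 = 1.
  i=1: a_1=1, p_1 = 1*2 + 1 = 3, q_1 = 1*1 + 0 = 1.
  i=2: a_2=1, p_2 = 1*3 + 2 = 5, q_2 = 1*1 + 1 = 2.
  i=3: a_3=1, p_3 = 1*5 + 3 = 8, q_3 = 1*2 + 1 = 3.
  i=4: a_4=11, p_4 = 11*8 + 5 = 93, q_4 = 11*3 + 2 = 35.
q_4 = 35 > 21, so the last convergent with denominator <= 21 is p_3/q_3 = 8/3.
The closest fraction with denominator <= 21 is either p_3/q_3 or the intermediate fraction (k*p_3 + p_2)/(k*q_3 + q_2) with the largest k >= 1 whose denominator stays <= 21; these approach x as k grows, and every other convergent or intermediate fraction in range is farther away.
Largest k: floor((21 - q_2)/q_3) = floor((21 - 2)/3) = 6.
That gives (6*8 + 5)/(6*3 + 2) = 53/20.
Compare the errors: |x - 8/3| = |194*3 - 8*73|/(73*3) = 2/219, and |x - 53/20| = |194*20 - 53*73|/(73*20) = 11/1460.
Cross-multiplying, 11*219 = 2409 < 2920 = 2*1460, so 11/1460 is smaller: the intermediate fraction 53/20 is closer to x than 8/3.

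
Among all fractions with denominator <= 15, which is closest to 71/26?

Expand x = 71/26 as a continued fraction with the Euclidean algorithm:
  71 = 2*26 + 19, so a_0 = 2.
  26 = 1*19 + 7, so a_1 = 1.
  19 = 2*7 + 5, so a_2 = 2.
  7 = 1*5 + 2, so a_3 = 1.
  5 = 2*2 + 1, so a_4 = 2.
  2 = 2*1 + 0, so a_5 = 2.
so x = [2; 1, 2, 1, 2, 2].
Convergents (p_i = a_i*p_{i-1} + p_{i-2}, q_i = a_i*q_{i-1} + q_{i-2} with p_{-2}=0, p_{-1}=1, q_{-2}=1, q_{-1}=0), until the denominator exceeds 15:
  i=0: a_0=2, p_0 = 2*1 + 0 = 2, q_0 = 2*0 + 1 = 1.
  i=1: a_1=1, p_1 = 1*2 + 1 = 3, q_1 = 1*1 + 0 = 1.
  i=2: a_2=2, p_2 = 2*3 + 2 = 8, q_2 = 2*1 + 1 = 3.
  i=3: a_3=1, p_3 = 1*8 + 3 = 11, q_3 = 1*3 + 1 = 4.
  i=4: a_4=2, p_4 = 2*11 + 8 = 30, q_4 = 2*4 + 3 = 11.
  i=5: a_5=2, p_5 = 2*30 + 11 = 71, q_5 = 2*11 + 4 = 26.
q_5 = 26 > 15, so the last convergent with denominator <= 15 is p_4/q_4 = 30/11.
The closest fraction with denominator <= 15 is either p_4/q_4 or the intermediate fraction (k*p_4 + p_3)/(k*q_4 + q_3) with the largest k >= 1 whose denominator stays <= 15; these approach x as k grows, and every other convergent or intermediate fraction in range is farther away.
Largest k: floor((15 - q_3)/q_4) = floor((15 - 4)/11) = 1.
That gives (1*30 + 11)/(1*11 + 4) = 41/15.
Compare the errors: |x - 30/11| = |71*11 - 30*26|/(26*11) = 1/286, and |x - 41/15| = |71*15 - 41*26|/(26*15) = 1/390.
Cross-multiplying, 1*286 = 286 < 390 = 1*390, so 1/390 is smaller: the intermediate fraction 41/15 is closer to x than 30/11.

41/15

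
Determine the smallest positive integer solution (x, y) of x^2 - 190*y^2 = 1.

(x, y) = (52021, 3774)

First expand sqrt(190) as a continued fraction. With x_i = (sqrt(190) + m_i)/d_i and (m_0, d_0) = (0, 1): a_0 = floor(sqrt(190)) = 13, since 13^2 = 169 <= 190 < 196 = 14^2.
Iterate m_{i+1} = d_i*a_i - m_i, d_{i+1} = (190 - m_{i+1}^2)/d_i, a_{i+1} = floor((a_0 + m_{i+1})/d_{i+1}):
  m_1 = 1*13 - 0 = 13, d_1 = (190 - 13^2)/1 = 21/1 = 21, a_1 = floor((13 + 13)/21) = 1.
  m_2 = 21*1 - 13 = 8, d_2 = (190 - 8^2)/21 = 126/21 = 6, a_2 = floor((13 + 8)/6) = 3.
  m_3 = 6*3 - 8 = 10, d_3 = (190 - 10^2)/6 = 90/6 = 15, a_3 = floor((13 + 10)/15) = 1.
  m_4 = 15*1 - 10 = 5, d_4 = (190 - 5^2)/15 = 165/15 = 11, a_4 = floor((13 + 5)/11) = 1.
  m_5 = 11*1 - 5 = 6, d_5 = (190 - 6^2)/11 = 154/11 = 14, a_5 = floor((13 + 6)/14) = 1.
  m_6 = 14*1 - 6 = 8, d_6 = (190 - 8^2)/14 = 126/14 = 9, a_6 = floor((13 + 8)/9) = 2.
  m_7 = 9*2 - 8 = 10, d_7 = (190 - 10^2)/9 = 90/9 = 10, a_7 = floor((13 + 10)/10) = 2.
  m_8 = 10*2 - 10 = 10, d_8 = (190 - 10^2)/10 = 90/10 = 9, a_8 = floor((13 + 10)/9) = 2.
  m_9 = 9*2 - 10 = 8, d_9 = (190 - 8^2)/9 = 126/9 = 14, a_9 = floor((13 + 8)/14) = 1.
  m_10 = 14*1 - 8 = 6, d_10 = (190 - 6^2)/14 = 154/14 = 11, a_10 = floor((13 + 6)/11) = 1.
  m_11 = 11*1 - 6 = 5, d_11 = (190 - 5^2)/11 = 165/11 = 15, a_11 = floor((13 + 5)/15) = 1.
  m_12 = 15*1 - 5 = 10, d_12 = (190 - 10^2)/15 = 90/15 = 6, a_12 = floor((13 + 10)/6) = 3.
  m_13 = 6*3 - 10 = 8, d_13 = (190 - 8^2)/6 = 126/6 = 21, a_13 = floor((13 + 8)/21) = 1.
  m_14 = 21*1 - 8 = 13, d_14 = (190 - 13^2)/21 = 21/21 = 1, a_14 = floor((13 + 13)/1) = 26.
  m_15 = 1*26 - 13 = 13, d_15 = (190 - 13^2)/1 = 21/1 = 21: (m_15, d_15) = (m_1, d_1) = (13, 21), so from here the quotients repeat a_1, ..., a_14; the period length is 14.
So sqrt(190) = [13; (1, 3, 1, 1, 1, 2, 2, 2, 1, 1, 1, 3, 1, 26)] with period length k = 14.
k is even, so the fundamental solution of x^2 - 190y^2 = 1 is (p_{k-1}, q_{k-1}) = (p_13, q_13); compute convergents through index 13.
Convergents (p_i = a_i*p_{i-1} + p_{i-2}, q_i = a_i*q_{i-1} + q_{i-2} with p_{-2}=0, p_{-1}=1, q_{-2}=1, q_{-1}=0):
  i=0: a_0=13, p_0 = 13*1 + 0 = 13, q_0 = 13*0 + 1 = 1.
  i=1: a_1=1, p_1 = 1*13 + 1 = 14, q_1 = 1*1 + 0 = 1.
  i=2: a_2=3, p_2 = 3*14 + 13 = 55, q_2 = 3*1 + 1 = 4.
  i=3: a_3=1, p_3 = 1*55 + 14 = 69, q_3 = 1*4 + 1 = 5.
  i=4: a_4=1, p_4 = 1*69 + 55 = 124, q_4 = 1*5 + 4 = 9.
  i=5: a_5=1, p_5 = 1*124 + 69 = 193, q_5 = 1*9 + 5 = 14.
  i=6: a_6=2, p_6 = 2*193 + 124 = 510, q_6 = 2*14 + 9 = 37.
  i=7: a_7=2, p_7 = 2*510 + 193 = 1213, q_7 = 2*37 + 14 = 88.
  i=8: a_8=2, p_8 = 2*1213 + 510 = 2936, q_8 = 2*88 + 37 = 213.
  i=9: a_9=1, p_9 = 1*2936 + 1213 = 4149, q_9 = 1*213 + 88 = 301.
  i=10: a_10=1, p_10 = 1*4149 + 2936 = 7085, q_10 = 1*301 + 213 = 514.
  i=11: a_11=1, p_11 = 1*7085 + 4149 = 11234, q_11 = 1*514 + 301 = 815.
  i=12: a_12=3, p_12 = 3*11234 + 7085 = 40787, q_12 = 3*815 + 514 = 2959.
  i=13: a_13=1, p_13 = 1*40787 + 11234 = 52021, q_13 = 1*2959 + 815 = 3774.
Check: 52021^2 - 190*3774^2 = 2706184441 - 2706184440 = 1, so (x, y) = (52021, 3774) solves the equation, and by the theorem it is the least positive solution.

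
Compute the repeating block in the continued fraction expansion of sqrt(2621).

Write x_i = (sqrt(2621) + m_i)/d_i with (m_0, d_0) = (0, 1). a_0 = floor(sqrt(2621)) = 51, since 51^2 = 2601 <= 2621 < 2704 = 52^2.
Iterate m_{i+1} = d_i*a_i - m_i, d_{i+1} = (2621 - m_{i+1}^2)/d_i, a_{i+1} = floor((a_0 + m_{i+1})/d_{i+1}):
  m_1 = 1*51 - 0 = 51, d_1 = (2621 - 51^2)/1 = 20/1 = 20, a_1 = floor((51 + 51)/20) = 5.
  m_2 = 20*5 - 51 = 49, d_2 = (2621 - 49^2)/20 = 220/20 = 11, a_2 = floor((51 + 49)/11) = 9.
  m_3 = 11*9 - 49 = 50, d_3 = (2621 - 50^2)/11 = 121/11 = 11, a_3 = floor((51 + 50)/11) = 9.
  m_4 = 11*9 - 50 = 49, d_4 = (2621 - 49^2)/11 = 220/11 = 20, a_4 = floor((51 + 49)/20) = 5.
  m_5 = 20*5 - 49 = 51, d_5 = (2621 - 51^2)/20 = 20/20 = 1, a_5 = floor((51 + 51)/1) = 102.
  m_6 = 1*102 - 51 = 51, d_6 = (2621 - 51^2)/1 = 20/1 = 20: (m_6, d_6) = (m_1, d_1) = (51, 20), so from here the quotients repeat a_1, ..., a_5; the period length is 5.
Hence the expansion of sqrt(2621) is a_0 = 51 followed by the repeating block 5, 9, 9, 5, 102 (period 5).

[51; (5, 9, 9, 5, 102)]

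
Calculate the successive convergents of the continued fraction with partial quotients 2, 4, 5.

2/1, 9/4, 47/21

Using the convergent recurrence p_i = a_i*p_{i-1} + p_{i-2}, q_i = a_i*q_{i-1} + q_{i-2} with p_{-2}=0, p_{-1}=1, q_{-2}=1, q_{-1}=0:
  i=0: a_0=2, p_0 = 2*1 + 0 = 2, q_0 = 2*0 + 1 = 1.
  i=1: a_1=4, p_1 = 4*2 + 1 = 9, q_1 = 4*1 + 0 = 4.
  i=2: a_2=5, p_2 = 5*9 + 2 = 47, q_2 = 5*4 + 1 = 21.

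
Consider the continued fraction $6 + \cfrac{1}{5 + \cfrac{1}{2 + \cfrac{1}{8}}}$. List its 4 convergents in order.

Using the convergent recurrence p_i = a_i*p_{i-1} + p_{i-2}, q_i = a_i*q_{i-1} + q_{i-2} with p_{-2}=0, p_{-1}=1, q_{-2}=1, q_{-1}=0:
  i=0: a_0=6, p_0 = 6*1 + 0 = 6, q_0 = 6*0 + 1 = 1.
  i=1: a_1=5, p_1 = 5*6 + 1 = 31, q_1 = 5*1 + 0 = 5.
  i=2: a_2=2, p_2 = 2*31 + 6 = 68, q_2 = 2*5 + 1 = 11.
  i=3: a_3=8, p_3 = 8*68 + 31 = 575, q_3 = 8*11 + 5 = 93.

6/1, 31/5, 68/11, 575/93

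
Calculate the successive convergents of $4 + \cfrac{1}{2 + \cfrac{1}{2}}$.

4/1, 9/2, 22/5

Using the convergent recurrence p_i = a_i*p_{i-1} + p_{i-2}, q_i = a_i*q_{i-1} + q_{i-2} with p_{-2}=0, p_{-1}=1, q_{-2}=1, q_{-1}=0:
  i=0: a_0=4, p_0 = 4*1 + 0 = 4, q_0 = 4*0 + 1 = 1.
  i=1: a_1=2, p_1 = 2*4 + 1 = 9, q_1 = 2*1 + 0 = 2.
  i=2: a_2=2, p_2 = 2*9 + 4 = 22, q_2 = 2*2 + 1 = 5.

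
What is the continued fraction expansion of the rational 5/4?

[1; 4]

Run the Euclidean algorithm on 5 and 4; the successive quotients are the partial quotients a_0, a_1, ... (each step inverts the fractional part left over by the previous one):
  5 = 1*4 + 1, so a_0 = 1.
  4 = 4*1 + 0, so a_1 = 4.
The remainder reaches 0 after 2 divisions, so the expansion has 2 partial quotients, read off in order.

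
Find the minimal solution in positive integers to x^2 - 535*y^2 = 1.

First expand sqrt(535) as a continued fraction. With x_i = (sqrt(535) + m_i)/d_i and (m_0, d_0) = (0, 1): a_0 = floor(sqrt(535)) = 23, since 23^2 = 529 <= 535 < 576 = 24^2.
Iterate m_{i+1} = d_i*a_i - m_i, d_{i+1} = (535 - m_{i+1}^2)/d_i, a_{i+1} = floor((a_0 + m_{i+1})/d_{i+1}):
  m_1 = 1*23 - 0 = 23, d_1 = (535 - 23^2)/1 = 6/1 = 6, a_1 = floor((23 + 23)/6) = 7.
  m_2 = 6*7 - 23 = 19, d_2 = (535 - 19^2)/6 = 174/6 = 29, a_2 = floor((23 + 19)/29) = 1.
  m_3 = 29*1 - 19 = 10, d_3 = (535 - 10^2)/29 = 435/29 = 15, a_3 = floor((23 + 10)/15) = 2.
  m_4 = 15*2 - 10 = 20, d_4 = (535 - 20^2)/15 = 135/15 = 9, a_4 = floor((23 + 20)/9) = 4.
  m_5 = 9*4 - 20 = 16, d_5 = (535 - 16^2)/9 = 279/9 = 31, a_5 = floor((23 + 16)/31) = 1.
  m_6 = 31*1 - 16 = 15, d_6 = (535 - 15^2)/31 = 310/31 = 10, a_6 = floor((23 + 15)/10) = 3.
  m_7 = 10*3 - 15 = 15, d_7 = (535 - 15^2)/10 = 310/10 = 31, a_7 = floor((23 + 15)/31) = 1.
  m_8 = 31*1 - 15 = 16, d_8 = (535 - 16^2)/31 = 279/31 = 9, a_8 = floor((23 + 16)/9) = 4.
  m_9 = 9*4 - 16 = 20, d_9 = (535 - 20^2)/9 = 135/9 = 15, a_9 = floor((23 + 20)/15) = 2.
  m_10 = 15*2 - 20 = 10, d_10 = (535 - 10^2)/15 = 435/15 = 29, a_10 = floor((23 + 10)/29) = 1.
  m_11 = 29*1 - 10 = 19, d_11 = (535 - 19^2)/29 = 174/29 = 6, a_11 = floor((23 + 19)/6) = 7.
  m_12 = 6*7 - 19 = 23, d_12 = (535 - 23^2)/6 = 6/6 = 1, a_12 = floor((23 + 23)/1) = 46.
  m_13 = 1*46 - 23 = 23, d_13 = (535 - 23^2)/1 = 6/1 = 6: (m_13, d_13) = (m_1, d_1) = (23, 6), so from here the quotients repeat a_1, ..., a_12; the period length is 12.
So sqrt(535) = [23; (7, 1, 2, 4, 1, 3, 1, 4, 2, 1, 7, 46)] with period length k = 12.
k is even, so the fundamental solution of x^2 - 535y^2 = 1 is (p_{k-1}, q_{k-1}) = (p_11, q_11); compute convergents through index 11.
Convergents (p_i = a_i*p_{i-1} + p_{i-2}, q_i = a_i*q_{i-1} + q_{i-2} with p_{-2}=0, p_{-1}=1, q_{-2}=1, q_{-1}=0):
  i=0: a_0=23, p_0 = 23*1 + 0 = 23, q_0 = 23*0 + 1 = 1.
  i=1: a_1=7, p_1 = 7*23 + 1 = 162, q_1 = 7*1 + 0 = 7.
  i=2: a_2=1, p_2 = 1*162 + 23 = 185, q_2 = 1*7 + 1 = 8.
  i=3: a_3=2, p_3 = 2*185 + 162 = 532, q_3 = 2*8 + 7 = 23.
  i=4: a_4=4, p_4 = 4*532 + 185 = 2313, q_4 = 4*23 + 8 = 100.
  i=5: a_5=1, p_5 = 1*2313 + 532 = 2845, q_5 = 1*100 + 23 = 123.
  i=6: a_6=3, p_6 = 3*2845 + 2313 = 10848, q_6 = 3*123 + 100 = 469.
  i=7: a_7=1, p_7 = 1*10848 + 2845 = 13693, q_7 = 1*469 + 123 = 592.
  i=8: a_8=4, p_8 = 4*13693 + 10848 = 65620, q_8 = 4*592 + 469 = 2837.
  i=9: a_9=2, p_9 = 2*65620 + 13693 = 144933, q_9 = 2*2837 + 592 = 6266.
  i=10: a_10=1, p_10 = 1*144933 + 65620 = 210553, q_10 = 1*6266 + 2837 = 9103.
  i=11: a_11=7, p_11 = 7*210553 + 144933 = 1618804, q_11 = 7*9103 + 6266 = 69987.
Check: 1618804^2 - 535*69987^2 = 2620526390416 - 2620526390415 = 1, so (x, y) = (1618804, 69987) solves the equation, and by the theorem it is the least positive solution.

(x, y) = (1618804, 69987)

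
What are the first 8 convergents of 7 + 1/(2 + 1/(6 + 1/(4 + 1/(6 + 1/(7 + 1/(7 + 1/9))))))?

7/1, 15/2, 97/13, 403/54, 2515/337, 18008/2413, 128571/17228, 1175147/157465

Using the convergent recurrence p_i = a_i*p_{i-1} + p_{i-2}, q_i = a_i*q_{i-1} + q_{i-2} with p_{-2}=0, p_{-1}=1, q_{-2}=1, q_{-1}=0:
  i=0: a_0=7, p_0 = 7*1 + 0 = 7, q_0 = 7*0 + 1 = 1.
  i=1: a_1=2, p_1 = 2*7 + 1 = 15, q_1 = 2*1 + 0 = 2.
  i=2: a_2=6, p_2 = 6*15 + 7 = 97, q_2 = 6*2 + 1 = 13.
  i=3: a_3=4, p_3 = 4*97 + 15 = 403, q_3 = 4*13 + 2 = 54.
  i=4: a_4=6, p_4 = 6*403 + 97 = 2515, q_4 = 6*54 + 13 = 337.
  i=5: a_5=7, p_5 = 7*2515 + 403 = 18008, q_5 = 7*337 + 54 = 2413.
  i=6: a_6=7, p_6 = 7*18008 + 2515 = 128571, q_6 = 7*2413 + 337 = 17228.
  i=7: a_7=9, p_7 = 9*128571 + 18008 = 1175147, q_7 = 9*17228 + 2413 = 157465.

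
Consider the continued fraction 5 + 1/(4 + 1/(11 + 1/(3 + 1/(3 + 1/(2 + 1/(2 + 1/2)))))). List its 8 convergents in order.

Using the convergent recurrence p_i = a_i*p_{i-1} + p_{i-2}, q_i = a_i*q_{i-1} + q_{i-2} with p_{-2}=0, p_{-1}=1, q_{-2}=1, q_{-1}=0:
  i=0: a_0=5, p_0 = 5*1 + 0 = 5, q_0 = 5*0 + 1 = 1.
  i=1: a_1=4, p_1 = 4*5 + 1 = 21, q_1 = 4*1 + 0 = 4.
  i=2: a_2=11, p_2 = 11*21 + 5 = 236, q_2 = 11*4 + 1 = 45.
  i=3: a_3=3, p_3 = 3*236 + 21 = 729, q_3 = 3*45 + 4 = 139.
  i=4: a_4=3, p_4 = 3*729 + 236 = 2423, q_4 = 3*139 + 45 = 462.
  i=5: a_5=2, p_5 = 2*2423 + 729 = 5575, q_5 = 2*462 + 139 = 1063.
  i=6: a_6=2, p_6 = 2*5575 + 2423 = 13573, q_6 = 2*1063 + 462 = 2588.
  i=7: a_7=2, p_7 = 2*13573 + 5575 = 32721, q_7 = 2*2588 + 1063 = 6239.

5/1, 21/4, 236/45, 729/139, 2423/462, 5575/1063, 13573/2588, 32721/6239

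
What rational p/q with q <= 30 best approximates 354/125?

17/6

Expand x = 354/125 as a continued fraction with the Euclidean algorithm:
  354 = 2*125 + 104, so a_0 = 2.
  125 = 1*104 + 21, so a_1 = 1.
  104 = 4*21 + 20, so a_2 = 4.
  21 = 1*20 + 1, so a_3 = 1.
  20 = 20*1 + 0, so a_4 = 20.
so x = [2; 1, 4, 1, 20].
Convergents (p_i = a_i*p_{i-1} + p_{i-2}, q_i = a_i*q_{i-1} + q_{i-2} with p_{-2}=0, p_{-1}=1, q_{-2}=1, q_{-1}=0), until the denominator exceeds 30:
  i=0: a_0=2, p_0 = 2*1 + 0 = 2, q_0 = 2*0 + 1 = 1.
  i=1: a_1=1, p_1 = 1*2 + 1 = 3, q_1 = 1*1 + 0 = 1.
  i=2: a_2=4, p_2 = 4*3 + 2 = 14, q_2 = 4*1 + 1 = 5.
  i=3: a_3=1, p_3 = 1*14 + 3 = 17, q_3 = 1*5 + 1 = 6.
  i=4: a_4=20, p_4 = 20*17 + 14 = 354, q_4 = 20*6 + 5 = 125.
q_4 = 125 > 30, so the last convergent with denominator <= 30 is p_3/q_3 = 17/6.
The closest fraction with denominator <= 30 is either p_3/q_3 or the intermediate fraction (k*p_3 + p_2)/(k*q_3 + q_2) with the largest k >= 1 whose denominator stays <= 30; these approach x as k grows, and every other convergent or intermediate fraction in range is farther away.
Largest k: floor((30 - q_2)/q_3) = floor((30 - 5)/6) = 4.
That gives (4*17 + 14)/(4*6 + 5) = 82/29.
Compare the errors: |x - 17/6| = |354*6 - 17*125|/(125*6) = 1/750, and |x - 82/29| = |354*29 - 82*125|/(125*29) = 16/3625.
Cross-multiplying, 1*3625 = 3625 < 12000 = 16*750, so 1/750 is smaller: the convergent 17/6 is closer to x than 82/29.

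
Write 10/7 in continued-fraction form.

[1; 2, 3]

Run the Euclidean algorithm on 10 and 7; the successive quotients are the partial quotients a_0, a_1, ... (each step inverts the fractional part left over by the previous one):
  10 = 1*7 + 3, so a_0 = 1.
  7 = 2*3 + 1, so a_1 = 2.
  3 = 3*1 + 0, so a_2 = 3.
The remainder reaches 0 after 3 divisions, so the expansion has 3 partial quotients, read off in order.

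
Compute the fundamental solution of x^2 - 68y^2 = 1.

First expand sqrt(68) as a continued fraction. With x_i = (sqrt(68) + m_i)/d_i and (m_0, d_0) = (0, 1): a_0 = floor(sqrt(68)) = 8, since 8^2 = 64 <= 68 < 81 = 9^2.
Iterate m_{i+1} = d_i*a_i - m_i, d_{i+1} = (68 - m_{i+1}^2)/d_i, a_{i+1} = floor((a_0 + m_{i+1})/d_{i+1}):
  m_1 = 1*8 - 0 = 8, d_1 = (68 - 8^2)/1 = 4/1 = 4, a_1 = floor((8 + 8)/4) = 4.
  m_2 = 4*4 - 8 = 8, d_2 = (68 - 8^2)/4 = 4/4 = 1, a_2 = floor((8 + 8)/1) = 16.
  m_3 = 1*16 - 8 = 8, d_3 = (68 - 8^2)/1 = 4/1 = 4: (m_3, d_3) = (m_1, d_1) = (8, 4), so from here the quotients repeat a_1, a_2; the period length is 2.
So sqrt(68) = [8; (4, 16)] with period length k = 2.
k is even, so the fundamental solution of x^2 - 68y^2 = 1 is (p_{k-1}, q_{k-1}) = (p_1, q_1); compute convergents through index 1.
Convergents (p_i = a_i*p_{i-1} + p_{i-2}, q_i = a_i*q_{i-1} + q_{i-2} with p_{-2}=0, p_{-1}=1, q_{-2}=1, q_{-1}=0):
  i=0: a_0=8, p_0 = 8*1 + 0 = 8, q_0 = 8*0 + 1 = 1.
  i=1: a_1=4, p_1 = 4*8 + 1 = 33, q_1 = 4*1 + 0 = 4.
Check: 33^2 - 68*4^2 = 1089 - 1088 = 1, so (x, y) = (33, 4) solves the equation, and by the theorem it is the least positive solution.

(x, y) = (33, 4)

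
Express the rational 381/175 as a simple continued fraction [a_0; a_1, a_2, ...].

[2; 5, 1, 1, 1, 4, 2]

Run the Euclidean algorithm on 381 and 175; the successive quotients are the partial quotients a_0, a_1, ... (each step inverts the fractional part left over by the previous one):
  381 = 2*175 + 31, so a_0 = 2.
  175 = 5*31 + 20, so a_1 = 5.
  31 = 1*20 + 11, so a_2 = 1.
  20 = 1*11 + 9, so a_3 = 1.
  11 = 1*9 + 2, so a_4 = 1.
  9 = 4*2 + 1, so a_5 = 4.
  2 = 2*1 + 0, so a_6 = 2.
The remainder reaches 0 after 7 divisions, so the expansion has 7 partial quotients, read off in order.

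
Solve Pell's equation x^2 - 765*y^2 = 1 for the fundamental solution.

First expand sqrt(765) as a continued fraction. With x_i = (sqrt(765) + m_i)/d_i and (m_0, d_0) = (0, 1): a_0 = floor(sqrt(765)) = 27, since 27^2 = 729 <= 765 < 784 = 28^2.
Iterate m_{i+1} = d_i*a_i - m_i, d_{i+1} = (765 - m_{i+1}^2)/d_i, a_{i+1} = floor((a_0 + m_{i+1})/d_{i+1}):
  m_1 = 1*27 - 0 = 27, d_1 = (765 - 27^2)/1 = 36/1 = 36, a_1 = floor((27 + 27)/36) = 1.
  m_2 = 36*1 - 27 = 9, d_2 = (765 - 9^2)/36 = 684/36 = 19, a_2 = floor((27 + 9)/19) = 1.
  m_3 = 19*1 - 9 = 10, d_3 = (765 - 10^2)/19 = 665/19 = 35, a_3 = floor((27 + 10)/35) = 1.
  m_4 = 35*1 - 10 = 25, d_4 = (765 - 25^2)/35 = 140/35 = 4, a_4 = floor((27 + 25)/4) = 13.
  m_5 = 4*13 - 25 = 27, d_5 = (765 - 27^2)/4 = 36/4 = 9, a_5 = floor((27 + 27)/9) = 6.
  m_6 = 9*6 - 27 = 27, d_6 = (765 - 27^2)/9 = 36/9 = 4, a_6 = floor((27 + 27)/4) = 13.
  m_7 = 4*13 - 27 = 25, d_7 = (765 - 25^2)/4 = 140/4 = 35, a_7 = floor((27 + 25)/35) = 1.
  m_8 = 35*1 - 25 = 10, d_8 = (765 - 10^2)/35 = 665/35 = 19, a_8 = floor((27 + 10)/19) = 1.
  m_9 = 19*1 - 10 = 9, d_9 = (765 - 9^2)/19 = 684/19 = 36, a_9 = floor((27 + 9)/36) = 1.
  m_10 = 36*1 - 9 = 27, d_10 = (765 - 27^2)/36 = 36/36 = 1, a_10 = floor((27 + 27)/1) = 54.
  m_11 = 1*54 - 27 = 27, d_11 = (765 - 27^2)/1 = 36/1 = 36: (m_11, d_11) = (m_1, d_1) = (27, 36), so from here the quotients repeat a_1, ..., a_10; the period length is 10.
So sqrt(765) = [27; (1, 1, 1, 13, 6, 13, 1, 1, 1, 54)] with period length k = 10.
k is even, so the fundamental solution of x^2 - 765y^2 = 1 is (p_{k-1}, q_{k-1}) = (p_9, q_9); compute convergents through index 9.
Convergents (p_i = a_i*p_{i-1} + p_{i-2}, q_i = a_i*q_{i-1} + q_{i-2} with p_{-2}=0, p_{-1}=1, q_{-2}=1, q_{-1}=0):
  i=0: a_0=27, p_0 = 27*1 + 0 = 27, q_0 = 27*0 + 1 = 1.
  i=1: a_1=1, p_1 = 1*27 + 1 = 28, q_1 = 1*1 + 0 = 1.
  i=2: a_2=1, p_2 = 1*28 + 27 = 55, q_2 = 1*1 + 1 = 2.
  i=3: a_3=1, p_3 = 1*55 + 28 = 83, q_3 = 1*2 + 1 = 3.
  i=4: a_4=13, p_4 = 13*83 + 55 = 1134, q_4 = 13*3 + 2 = 41.
  i=5: a_5=6, p_5 = 6*1134 + 83 = 6887, q_5 = 6*41 + 3 = 249.
  i=6: a_6=13, p_6 = 13*6887 + 1134 = 90665, q_6 = 13*249 + 41 = 3278.
  i=7: a_7=1, p_7 = 1*90665 + 6887 = 97552, q_7 = 1*3278 + 249 = 3527.
  i=8: a_8=1, p_8 = 1*97552 + 90665 = 188217, q_8 = 1*3527 + 3278 = 6805.
  i=9: a_9=1, p_9 = 1*188217 + 97552 = 285769, q_9 = 1*6805 + 3527 = 10332.
Check: 285769^2 - 765*10332^2 = 81663921361 - 81663921360 = 1, so (x, y) = (285769, 10332) solves the equation, and by the theorem it is the least positive solution.

(x, y) = (285769, 10332)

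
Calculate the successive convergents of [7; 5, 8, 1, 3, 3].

Using the convergent recurrence p_i = a_i*p_{i-1} + p_{i-2}, q_i = a_i*q_{i-1} + q_{i-2} with p_{-2}=0, p_{-1}=1, q_{-2}=1, q_{-1}=0:
  i=0: a_0=7, p_0 = 7*1 + 0 = 7, q_0 = 7*0 + 1 = 1.
  i=1: a_1=5, p_1 = 5*7 + 1 = 36, q_1 = 5*1 + 0 = 5.
  i=2: a_2=8, p_2 = 8*36 + 7 = 295, q_2 = 8*5 + 1 = 41.
  i=3: a_3=1, p_3 = 1*295 + 36 = 331, q_3 = 1*41 + 5 = 46.
  i=4: a_4=3, p_4 = 3*331 + 295 = 1288, q_4 = 3*46 + 41 = 179.
  i=5: a_5=3, p_5 = 3*1288 + 331 = 4195, q_5 = 3*179 + 46 = 583.

7/1, 36/5, 295/41, 331/46, 1288/179, 4195/583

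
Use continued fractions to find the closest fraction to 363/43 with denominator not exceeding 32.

Expand x = 363/43 as a continued fraction with the Euclidean algorithm:
  363 = 8*43 + 19, so a_0 = 8.
  43 = 2*19 + 5, so a_1 = 2.
  19 = 3*5 + 4, so a_2 = 3.
  5 = 1*4 + 1, so a_3 = 1.
  4 = 4*1 + 0, so a_4 = 4.
so x = [8; 2, 3, 1, 4].
Convergents (p_i = a_i*p_{i-1} + p_{i-2}, q_i = a_i*q_{i-1} + q_{i-2} with p_{-2}=0, p_{-1}=1, q_{-2}=1, q_{-1}=0), until the denominator exceeds 32:
  i=0: a_0=8, p_0 = 8*1 + 0 = 8, q_0 = 8*0 + 1 = 1.
  i=1: a_1=2, p_1 = 2*8 + 1 = 17, q_1 = 2*1 + 0 = 2.
  i=2: a_2=3, p_2 = 3*17 + 8 = 59, q_2 = 3*2 + 1 = 7.
  i=3: a_3=1, p_3 = 1*59 + 17 = 76, q_3 = 1*7 + 2 = 9.
  i=4: a_4=4, p_4 = 4*76 + 59 = 363, q_4 = 4*9 + 7 = 43.
q_4 = 43 > 32, so the last convergent with denominator <= 32 is p_3/q_3 = 76/9.
The closest fraction with denominator <= 32 is either p_3/q_3 or the intermediate fraction (k*p_3 + p_2)/(k*q_3 + q_2) with the largest k >= 1 whose denominator stays <= 32; these approach x as k grows, and every other convergent or intermediate fraction in range is farther away.
Largest k: floor((32 - q_2)/q_3) = floor((32 - 7)/9) = 2.
That gives (2*76 + 59)/(2*9 + 7) = 211/25.
Compare the errors: |x - 76/9| = |363*9 - 76*43|/(43*9) = 1/387, and |x - 211/25| = |363*25 - 211*43|/(43*25) = 2/1075.
Cross-multiplying, 2*387 = 774 < 1075 = 1*1075, so 2/1075 is smaller: the intermediate fraction 211/25 is closer to x than 76/9.

211/25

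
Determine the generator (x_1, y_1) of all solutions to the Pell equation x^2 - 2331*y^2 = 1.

First expand sqrt(2331) as a continued fraction. With x_i = (sqrt(2331) + m_i)/d_i and (m_0, d_0) = (0, 1): a_0 = floor(sqrt(2331)) = 48, since 48^2 = 2304 <= 2331 < 2401 = 49^2.
Iterate m_{i+1} = d_i*a_i - m_i, d_{i+1} = (2331 - m_{i+1}^2)/d_i, a_{i+1} = floor((a_0 + m_{i+1})/d_{i+1}):
  m_1 = 1*48 - 0 = 48, d_1 = (2331 - 48^2)/1 = 27/1 = 27, a_1 = floor((48 + 48)/27) = 3.
  m_2 = 27*3 - 48 = 33, d_2 = (2331 - 33^2)/27 = 1242/27 = 46, a_2 = floor((48 + 33)/46) = 1.
  m_3 = 46*1 - 33 = 13, d_3 = (2331 - 13^2)/46 = 2162/46 = 47, a_3 = floor((48 + 13)/47) = 1.
  m_4 = 47*1 - 13 = 34, d_4 = (2331 - 34^2)/47 = 1175/47 = 25, a_4 = floor((48 + 34)/25) = 3.
  m_5 = 25*3 - 34 = 41, d_5 = (2331 - 41^2)/25 = 650/25 = 26, a_5 = floor((48 + 41)/26) = 3.
  m_6 = 26*3 - 41 = 37, d_6 = (2331 - 37^2)/26 = 962/26 = 37, a_6 = floor((48 + 37)/37) = 2.
  m_7 = 37*2 - 37 = 37, d_7 = (2331 - 37^2)/37 = 962/37 = 26, a_7 = floor((48 + 37)/26) = 3.
  m_8 = 26*3 - 37 = 41, d_8 = (2331 - 41^2)/26 = 650/26 = 25, a_8 = floor((48 + 41)/25) = 3.
  m_9 = 25*3 - 41 = 34, d_9 = (2331 - 34^2)/25 = 1175/25 = 47, a_9 = floor((48 + 34)/47) = 1.
  m_10 = 47*1 - 34 = 13, d_10 = (2331 - 13^2)/47 = 2162/47 = 46, a_10 = floor((48 + 13)/46) = 1.
  m_11 = 46*1 - 13 = 33, d_11 = (2331 - 33^2)/46 = 1242/46 = 27, a_11 = floor((48 + 33)/27) = 3.
  m_12 = 27*3 - 33 = 48, d_12 = (2331 - 48^2)/27 = 27/27 = 1, a_12 = floor((48 + 48)/1) = 96.
  m_13 = 1*96 - 48 = 48, d_13 = (2331 - 48^2)/1 = 27/1 = 27: (m_13, d_13) = (m_1, d_1) = (48, 27), so from here the quotients repeat a_1, ..., a_12; the period length is 12.
So sqrt(2331) = [48; (3, 1, 1, 3, 3, 2, 3, 3, 1, 1, 3, 96)] with period length k = 12.
k is even, so the fundamental solution of x^2 - 2331y^2 = 1 is (p_{k-1}, q_{k-1}) = (p_11, q_11); compute convergents through index 11.
Convergents (p_i = a_i*p_{i-1} + p_{i-2}, q_i = a_i*q_{i-1} + q_{i-2} with p_{-2}=0, p_{-1}=1, q_{-2}=1, q_{-1}=0):
  i=0: a_0=48, p_0 = 48*1 + 0 = 48, q_0 = 48*0 + 1 = 1.
  i=1: a_1=3, p_1 = 3*48 + 1 = 145, q_1 = 3*1 + 0 = 3.
  i=2: a_2=1, p_2 = 1*145 + 48 = 193, q_2 = 1*3 + 1 = 4.
  i=3: a_3=1, p_3 = 1*193 + 145 = 338, q_3 = 1*4 + 3 = 7.
  i=4: a_4=3, p_4 = 3*338 + 193 = 1207, q_4 = 3*7 + 4 = 25.
  i=5: a_5=3, p_5 = 3*1207 + 338 = 3959, q_5 = 3*25 + 7 = 82.
  i=6: a_6=2, p_6 = 2*3959 + 1207 = 9125, q_6 = 2*82 + 25 = 189.
  i=7: a_7=3, p_7 = 3*9125 + 3959 = 31334, q_7 = 3*189 + 82 = 649.
  i=8: a_8=3, p_8 = 3*31334 + 9125 = 103127, q_8 = 3*649 + 189 = 2136.
  i=9: a_9=1, p_9 = 1*103127 + 31334 = 134461, q_9 = 1*2136 + 649 = 2785.
  i=10: a_10=1, p_10 = 1*134461 + 103127 = 237588, q_10 = 1*2785 + 2136 = 4921.
  i=11: a_11=3, p_11 = 3*237588 + 134461 = 847225, q_11 = 3*4921 + 2785 = 17548.
Check: 847225^2 - 2331*17548^2 = 717790200625 - 717790200624 = 1, so (x, y) = (847225, 17548) solves the equation, and by the theorem it is the least positive solution.

(x, y) = (847225, 17548)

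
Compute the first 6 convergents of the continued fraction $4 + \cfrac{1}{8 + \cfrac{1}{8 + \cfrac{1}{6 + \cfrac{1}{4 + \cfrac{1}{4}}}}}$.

4/1, 33/8, 268/65, 1641/398, 6832/1657, 28969/7026

Using the convergent recurrence p_i = a_i*p_{i-1} + p_{i-2}, q_i = a_i*q_{i-1} + q_{i-2} with p_{-2}=0, p_{-1}=1, q_{-2}=1, q_{-1}=0:
  i=0: a_0=4, p_0 = 4*1 + 0 = 4, q_0 = 4*0 + 1 = 1.
  i=1: a_1=8, p_1 = 8*4 + 1 = 33, q_1 = 8*1 + 0 = 8.
  i=2: a_2=8, p_2 = 8*33 + 4 = 268, q_2 = 8*8 + 1 = 65.
  i=3: a_3=6, p_3 = 6*268 + 33 = 1641, q_3 = 6*65 + 8 = 398.
  i=4: a_4=4, p_4 = 4*1641 + 268 = 6832, q_4 = 4*398 + 65 = 1657.
  i=5: a_5=4, p_5 = 4*6832 + 1641 = 28969, q_5 = 4*1657 + 398 = 7026.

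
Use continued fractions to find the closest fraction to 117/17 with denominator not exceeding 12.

Expand x = 117/17 as a continued fraction with the Euclidean algorithm:
  117 = 6*17 + 15, so a_0 = 6.
  17 = 1*15 + 2, so a_1 = 1.
  15 = 7*2 + 1, so a_2 = 7.
  2 = 2*1 + 0, so a_3 = 2.
so x = [6; 1, 7, 2].
Convergents (p_i = a_i*p_{i-1} + p_{i-2}, q_i = a_i*q_{i-1} + q_{i-2} with p_{-2}=0, p_{-1}=1, q_{-2}=1, q_{-1}=0), until the denominator exceeds 12:
  i=0: a_0=6, p_0 = 6*1 + 0 = 6, q_0 = 6*0 + 1 = 1.
  i=1: a_1=1, p_1 = 1*6 + 1 = 7, q_1 = 1*1 + 0 = 1.
  i=2: a_2=7, p_2 = 7*7 + 6 = 55, q_2 = 7*1 + 1 = 8.
  i=3: a_3=2, p_3 = 2*55 + 7 = 117, q_3 = 2*8 + 1 = 17.
q_3 = 17 > 12, so the last convergent with denominator <= 12 is p_2/q_2 = 55/8.
The closest fraction with denominator <= 12 is either p_2/q_2 or the intermediate fraction (k*p_2 + p_1)/(k*q_2 + q_1) with the largest k >= 1 whose denominator stays <= 12; these approach x as k grows, and every other convergent or intermediate fraction in range is farther away.
Largest k: floor((12 - q_1)/q_2) = floor((12 - 1)/8) = 1.
That gives (1*55 + 7)/(1*8 + 1) = 62/9.
Compare the errors: |x - 55/8| = |117*8 - 55*17|/(17*8) = 1/136, and |x - 62/9| = |117*9 - 62*17|/(17*9) = 1/153.
Cross-multiplying, 1*136 = 136 < 153 = 1*153, so 1/153 is smaller: the intermediate fraction 62/9 is closer to x than 55/8.

62/9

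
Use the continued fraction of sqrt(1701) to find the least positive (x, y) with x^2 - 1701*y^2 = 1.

First expand sqrt(1701) as a continued fraction. With x_i = (sqrt(1701) + m_i)/d_i and (m_0, d_0) = (0, 1): a_0 = floor(sqrt(1701)) = 41, since 41^2 = 1681 <= 1701 < 1764 = 42^2.
Iterate m_{i+1} = d_i*a_i - m_i, d_{i+1} = (1701 - m_{i+1}^2)/d_i, a_{i+1} = floor((a_0 + m_{i+1})/d_{i+1}):
  m_1 = 1*41 - 0 = 41, d_1 = (1701 - 41^2)/1 = 20/1 = 20, a_1 = floor((41 + 41)/20) = 4.
  m_2 = 20*4 - 41 = 39, d_2 = (1701 - 39^2)/20 = 180/20 = 9, a_2 = floor((41 + 39)/9) = 8.
  m_3 = 9*8 - 39 = 33, d_3 = (1701 - 33^2)/9 = 612/9 = 68, a_3 = floor((41 + 33)/68) = 1.
  m_4 = 68*1 - 33 = 35, d_4 = (1701 - 35^2)/68 = 476/68 = 7, a_4 = floor((41 + 35)/7) = 10.
  m_5 = 7*10 - 35 = 35, d_5 = (1701 - 35^2)/7 = 476/7 = 68, a_5 = floor((41 + 35)/68) = 1.
  m_6 = 68*1 - 35 = 33, d_6 = (1701 - 33^2)/68 = 612/68 = 9, a_6 = floor((41 + 33)/9) = 8.
  m_7 = 9*8 - 33 = 39, d_7 = (1701 - 39^2)/9 = 180/9 = 20, a_7 = floor((41 + 39)/20) = 4.
  m_8 = 20*4 - 39 = 41, d_8 = (1701 - 41^2)/20 = 20/20 = 1, a_8 = floor((41 + 41)/1) = 82.
  m_9 = 1*82 - 41 = 41, d_9 = (1701 - 41^2)/1 = 20/1 = 20: (m_9, d_9) = (m_1, d_1) = (41, 20), so from here the quotients repeat a_1, ..., a_8; the period length is 8.
So sqrt(1701) = [41; (4, 8, 1, 10, 1, 8, 4, 82)] with period length k = 8.
k is even, so the fundamental solution of x^2 - 1701y^2 = 1 is (p_{k-1}, q_{k-1}) = (p_7, q_7); compute convergents through index 7.
Convergents (p_i = a_i*p_{i-1} + p_{i-2}, q_i = a_i*q_{i-1} + q_{i-2} with p_{-2}=0, p_{-1}=1, q_{-2}=1, q_{-1}=0):
  i=0: a_0=41, p_0 = 41*1 + 0 = 41, q_0 = 41*0 + 1 = 1.
  i=1: a_1=4, p_1 = 4*41 + 1 = 165, q_1 = 4*1 + 0 = 4.
  i=2: a_2=8, p_2 = 8*165 + 41 = 1361, q_2 = 8*4 + 1 = 33.
  i=3: a_3=1, p_3 = 1*1361 + 165 = 1526, q_3 = 1*33 + 4 = 37.
  i=4: a_4=10, p_4 = 10*1526 + 1361 = 16621, q_4 = 10*37 + 33 = 403.
  i=5: a_5=1, p_5 = 1*16621 + 1526 = 18147, q_5 = 1*403 + 37 = 440.
  i=6: a_6=8, p_6 = 8*18147 + 16621 = 161797, q_6 = 8*440 + 403 = 3923.
  i=7: a_7=4, p_7 = 4*161797 + 18147 = 665335, q_7 = 4*3923 + 440 = 16132.
Check: 665335^2 - 1701*16132^2 = 442670662225 - 442670662224 = 1, so (x, y) = (665335, 16132) solves the equation, and by the theorem it is the least positive solution.

(x, y) = (665335, 16132)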